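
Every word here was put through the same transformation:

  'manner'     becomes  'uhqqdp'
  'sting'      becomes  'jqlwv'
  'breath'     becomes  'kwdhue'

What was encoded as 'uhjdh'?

eager

The output letters match the input read backwards, each shifted +3: manner reversed is rennam. The word is reversed, then every letter is shifted forward by 3.
Reversing it on uhjdh: shift back: u−3=r, h−3=e, j−3=g, d−3=a, h−3=e → regae; then reverse → eager.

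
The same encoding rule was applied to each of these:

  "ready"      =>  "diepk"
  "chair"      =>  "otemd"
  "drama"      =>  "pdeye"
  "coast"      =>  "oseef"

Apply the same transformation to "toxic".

The shift depends on letter class: consonant r→d is +12, but vowel e→i is +4. The rule splits by letter class: vowels +4, consonants +12.
For toxic: t(cons)+12=f, o(vowel)+4=s, x(cons)+12=j, i(vowel)+4=m, c(cons)+12=o.

fsjmo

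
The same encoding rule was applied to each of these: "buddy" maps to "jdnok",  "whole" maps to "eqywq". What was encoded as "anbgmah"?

servant

In buddy: b→j is +8, u→d is +9, d→n is +10, d→o is +11 — the shift increases by 1 each position. Letter i (0-indexed) is shifted by i+8, so successive shifts are 8, 9, 10, ….
Undoing it on anbgmah: a−8=s, n−9=e, b−10=r, g−11=v, m−12=a, a−13=n, h−14=t.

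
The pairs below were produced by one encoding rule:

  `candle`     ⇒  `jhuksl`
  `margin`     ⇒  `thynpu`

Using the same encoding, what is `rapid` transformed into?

Compare letters: c→j is +7, a→h is +7, n→u is +7 — a constant shift. This is a Caesar cipher with shift 7.
Applying it to rapid: r+7=y, a+7=h, p+7=w, i+7=p, d+7=k.

yhwpk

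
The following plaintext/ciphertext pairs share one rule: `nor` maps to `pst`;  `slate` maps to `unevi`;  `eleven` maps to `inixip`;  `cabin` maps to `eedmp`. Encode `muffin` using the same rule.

The shift depends on letter class: consonant n→p is +2, but vowel o→s is +4. Vowels shift forward by 4 and consonants shift forward by 2.
For muffin: m(cons)+2=o, u(vowel)+4=y, f(cons)+2=h, f(cons)+2=h, i(vowel)+4=m, n(cons)+2=p.

oyhhmp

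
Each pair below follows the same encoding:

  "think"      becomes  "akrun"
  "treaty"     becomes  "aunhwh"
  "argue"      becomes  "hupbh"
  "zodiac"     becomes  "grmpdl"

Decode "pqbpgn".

Shifts by position in think: pos 0: t→a (+7), pos 1: h→k (+3), pos 2: i→r (+9), pos 3: n→u (+7), pos 4: k→n (+3) — repeating every 3. The shifts repeat in a cycle of length 3: positions 0,1,… shift by +7, +3, +9, then the pattern repeats.
Decoding pqbpgn: p−7=i, q−3=n, b−9=s, p−7=i, g−3=d, n−9=e.

inside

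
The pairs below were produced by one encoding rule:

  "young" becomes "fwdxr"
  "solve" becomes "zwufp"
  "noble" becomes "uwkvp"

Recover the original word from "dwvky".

woman

The shift increases by 1 at each position, starting from +7: 7, 8, 9, ….
Undoing it on dwvky: d−7=w, w−8=o, v−9=m, k−10=a, y−11=n.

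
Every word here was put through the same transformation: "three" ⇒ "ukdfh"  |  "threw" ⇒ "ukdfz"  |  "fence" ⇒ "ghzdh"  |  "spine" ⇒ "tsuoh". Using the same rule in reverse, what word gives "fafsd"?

extra

Shifts by position in three: pos 0: t→u (+1), pos 1: h→k (+3), pos 2: r→d (+12), pos 3: e→f (+1), pos 4: e→h (+3) — repeating every 3. It's a Vigenère-style cipher with numeric key [1,3,12]: position i shifts by key[i mod 3].
Decoding fafsd: f−1=e, a−3=x, f−12=t, s−1=r, d−3=a.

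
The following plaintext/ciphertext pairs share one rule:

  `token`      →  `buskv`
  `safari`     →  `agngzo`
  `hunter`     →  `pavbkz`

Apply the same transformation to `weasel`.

The shift depends on letter class: consonant t→b is +8, but vowel o→u is +6. Vowels shift forward by 6 and consonants shift forward by 8.
Applying it to weasel: w(cons)+8=e, e(vowel)+6=k, a(vowel)+6=g, s(cons)+8=a, e(vowel)+6=k, l(cons)+8=t.

ekgakt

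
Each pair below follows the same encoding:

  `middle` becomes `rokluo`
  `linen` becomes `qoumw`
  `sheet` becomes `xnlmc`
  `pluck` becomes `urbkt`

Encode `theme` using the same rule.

The shift increases by 1 at each position, starting from +5: 5, 6, 7, ….
Applying it to theme: t+5=y, h+6=n, e+7=l, m+8=u, e+9=n.

ynlun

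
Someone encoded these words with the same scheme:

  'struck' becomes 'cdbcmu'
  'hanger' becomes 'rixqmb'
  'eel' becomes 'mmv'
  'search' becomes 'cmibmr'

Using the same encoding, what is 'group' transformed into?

The shift depends on letter class: consonant s→c is +10, but vowel u→c is +8. Two shifts are in play — +8 for a/e/i/o/u, +10 for every other letter.
Applying it to group: g(cons)+10=q, r(cons)+10=b, o(vowel)+8=w, u(vowel)+8=c, p(cons)+10=z.

qbwcz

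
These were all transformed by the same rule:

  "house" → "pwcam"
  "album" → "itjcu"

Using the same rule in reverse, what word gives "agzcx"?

syrup

Compare letters: h→p is +8, o→w is +8, u→c is +8 — a constant shift. Every letter moves 8 places later in the alphabet, wrapping around z→a.
Undoing it on agzcx: a−8=s, g−8=y, z−8=r, c−8=u, x−8=p.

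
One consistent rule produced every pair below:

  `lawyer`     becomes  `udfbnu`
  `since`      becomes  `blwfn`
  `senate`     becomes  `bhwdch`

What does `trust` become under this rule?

cudvc

Shifts by position in lawyer: pos 0: l→u (+9), pos 1: a→d (+3), pos 2: w→f (+9), pos 3: y→b (+3) — repeating every 2. It's a Vigenère-style cipher with numeric key [9,3]: position i shifts by key[i mod 2].
Applying it to trust: t+9=c, r+3=u, u+9=d, s+3=v, t+9=c.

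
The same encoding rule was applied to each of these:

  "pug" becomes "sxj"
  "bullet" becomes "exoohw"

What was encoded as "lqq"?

Compare letters: p→s is +3, u→x is +3, g→j is +3 — a constant shift. It's a constant shift of +3 (ROT3).
Decoding lqq: l−3=i, q−3=n, q−3=n.

inn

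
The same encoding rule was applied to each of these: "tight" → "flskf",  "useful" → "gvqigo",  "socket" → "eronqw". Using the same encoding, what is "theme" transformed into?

Shifts by position in tight: pos 0: t→f (+12), pos 1: i→l (+3), pos 2: g→s (+12), pos 3: h→k (+3) — repeating every 2. It's a Vigenère-style cipher with numeric key [12,3]: position i shifts by key[i mod 2].
Applying it to theme: t+12=f, h+3=k, e+12=q, m+3=p, e+12=q.

fkqpq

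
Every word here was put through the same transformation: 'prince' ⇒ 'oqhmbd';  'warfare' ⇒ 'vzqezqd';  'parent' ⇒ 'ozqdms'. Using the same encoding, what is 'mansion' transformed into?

Compare letters: p→o is +25, r→q is +25, i→h is +25 — a constant shift. Every letter moves 25 places later in the alphabet, wrapping around z→a.
For mansion: m+25=l, a+25=z, n+25=m, s+25=r, i+25=h, o+25=n, n+25=m.

lzmrhnm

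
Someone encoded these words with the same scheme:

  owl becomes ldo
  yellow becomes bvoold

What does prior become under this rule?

Each pair mirrors across the alphabet (o↔l, w↔d, l↔o): positions sum to 25. Each letter is replaced by its mirror in the alphabet: a↔z, b↔y, c↔x, and so on (the Atbash cipher).
For prior: p↔k, r↔i, i↔r, o↔l, r↔i.

kirli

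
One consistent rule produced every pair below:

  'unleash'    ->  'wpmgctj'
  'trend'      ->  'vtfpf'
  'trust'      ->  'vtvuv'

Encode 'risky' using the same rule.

Shifts by position in unleash: pos 0: u→w (+2), pos 1: n→p (+2), pos 2: l→m (+1), pos 3: e→g (+2), pos 4: a→c (+2), pos 5: s→t (+1) — repeating every 3. The shifts repeat in a cycle of length 3: positions 0,1,… shift by +2, +2, +1, then the pattern repeats.
For risky: r+2=t, i+2=k, s+1=t, k+2=m, y+2=a.

tktma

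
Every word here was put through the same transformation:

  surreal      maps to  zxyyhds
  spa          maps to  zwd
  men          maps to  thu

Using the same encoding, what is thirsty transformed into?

aolyzaf

The rule splits by letter class: vowels +3, consonants +7.
On thirsty: t(cons)+7=a, h(cons)+7=o, i(vowel)+3=l, r(cons)+7=y, s(cons)+7=z, t(cons)+7=a, y(cons)+7=f.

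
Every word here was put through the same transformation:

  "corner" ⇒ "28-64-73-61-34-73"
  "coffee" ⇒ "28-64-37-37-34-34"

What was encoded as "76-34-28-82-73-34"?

Each letter becomes 3×(its alphabet position, a=1..z=26) + 19.
Reversing it on 76-34-28-82-73-34: 76→(76−19)÷3=19=s, 34→(34−19)÷3=5=e, 28→(28−19)÷3=3=c, 82→(82−19)÷3=21=u, 73→(73−19)÷3=18=r, 34→(34−19)÷3=5=e.

secure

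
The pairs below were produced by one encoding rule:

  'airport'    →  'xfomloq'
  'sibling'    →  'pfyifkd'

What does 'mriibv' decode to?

Compare letters: a→x is +23, i→f is +23, r→o is +23 — a constant shift. This is a Caesar cipher with shift 23.
Reversing it on mriibv: m−23=p, r−23=u, i−23=l, i−23=l, b−23=e, v−23=y.

pulley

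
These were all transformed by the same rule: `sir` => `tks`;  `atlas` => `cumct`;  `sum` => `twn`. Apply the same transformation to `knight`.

lokhiu

The shift depends on letter class: consonant s→t is +1, but vowel i→k is +2. Two shifts are in play — +2 for a/e/i/o/u, +1 for every other letter.
Applying it to knight: k(cons)+1=l, n(cons)+1=o, i(vowel)+2=k, g(cons)+1=h, h(cons)+1=i, t(cons)+1=u.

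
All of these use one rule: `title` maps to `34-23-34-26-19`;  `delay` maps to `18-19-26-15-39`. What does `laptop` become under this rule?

t is letter #20 and maps to 34: an offset of 14. Letters become their 1-based position plus 14 (so a→15, b→16, …).
On laptop: l=12→26, a=1→15, p=16→30, t=20→34, o=15→29, p=16→30.

26-15-30-34-29-30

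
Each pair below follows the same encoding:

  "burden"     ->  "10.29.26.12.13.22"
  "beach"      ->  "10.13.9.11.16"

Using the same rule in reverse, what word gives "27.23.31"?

sow

b is letter #2 and maps to 10: an offset of 8. Letters become their 1-based position plus 8 (so a→9, b→10, …).
Decoding 27.23.31: 27→(27−8)÷1=19=s, 23→(23−8)÷1=15=o, 31→(31−8)÷1=23=w.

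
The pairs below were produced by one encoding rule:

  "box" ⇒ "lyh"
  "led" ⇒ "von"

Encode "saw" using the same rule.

Compare letters: b→l is +10, o→y is +10, x→h is +10 — a constant shift. It's a constant shift of +10 (ROT10).
Applying it to saw: s+10=c, a+10=k, w+10=g.

ckg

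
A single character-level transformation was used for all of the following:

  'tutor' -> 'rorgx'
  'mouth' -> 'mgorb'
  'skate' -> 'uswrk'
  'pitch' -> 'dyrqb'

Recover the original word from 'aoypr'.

quilt

This is an affine cipher: with a=0,…,z=25, each position x becomes (23x+22) mod 26.
Reversing it on aoypr: a(0)→17·(0−22)≡16=q; o(14)→17·(14−22)≡20=u; y(24)→17·(24−22)≡8=i; p(15)→17·(15−22)≡11=l; r(17)→17·(17−22)≡19=t (all mod 26).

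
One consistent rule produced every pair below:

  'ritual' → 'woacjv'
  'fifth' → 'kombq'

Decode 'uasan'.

pulse

In ritual: r→w is +5, i→o is +6, t→a is +7, u→c is +8 — the shift increases by 1 each position. Each letter shifts forward by (position + 5), i.e. 5, 6, 7, … — the shift grows by one for each successive letter.
Undoing it on uasan: u−5=p, a−6=u, s−7=l, a−8=s, n−9=e.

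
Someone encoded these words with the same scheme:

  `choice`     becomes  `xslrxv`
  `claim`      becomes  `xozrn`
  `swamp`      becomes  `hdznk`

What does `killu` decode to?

proof

Letters are reflected about the middle of the alphabet (position → 25−position): Atbash.
Reversing it on killu: k↔p, i↔r, l↔o, l↔o, u↔f.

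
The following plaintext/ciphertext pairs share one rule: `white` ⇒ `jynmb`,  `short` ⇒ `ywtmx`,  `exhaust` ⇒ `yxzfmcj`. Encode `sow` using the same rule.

btx

The output letters match the input read backwards, each shifted +5: white reversed is etihw. Read the word backwards and shift each letter +5.
Applying it to sow: reverse → wos; then shift: w+5=b, o+5=t, s+5=x.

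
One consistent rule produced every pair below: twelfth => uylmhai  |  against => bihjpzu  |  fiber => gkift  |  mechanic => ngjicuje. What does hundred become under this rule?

Shifts by position in twelfth: pos 0: t→u (+1), pos 1: w→y (+2), pos 2: e→l (+7), pos 3: l→m (+1), pos 4: f→h (+2), pos 5: t→a (+7) — repeating every 3. A repeating key of period 3 is used — shifts +1, +2, +7 over and over.
Applying it to hundred: h+1=i, u+2=w, n+7=u, d+1=e, r+2=t, e+7=l, d+1=e.

iwuetle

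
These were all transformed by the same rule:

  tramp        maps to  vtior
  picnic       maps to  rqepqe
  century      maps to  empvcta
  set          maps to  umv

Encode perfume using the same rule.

The shift depends on letter class: consonant t→v is +2, but vowel a→i is +8. The rule splits by letter class: vowels +8, consonants +2.
For perfume: p(cons)+2=r, e(vowel)+8=m, r(cons)+2=t, f(cons)+2=h, u(vowel)+8=c, m(cons)+2=o, e(vowel)+8=m.

rmthcom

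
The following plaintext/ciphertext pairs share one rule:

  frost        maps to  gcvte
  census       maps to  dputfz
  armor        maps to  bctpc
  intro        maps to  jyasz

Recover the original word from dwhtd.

class

Shifts by position in frost: pos 0: f→g (+1), pos 1: r→c (+11), pos 2: o→v (+7), pos 3: s→t (+1), pos 4: t→e (+11) — repeating every 3. A repeating key of period 3 is used — shifts +1, +11, +7 over and over.
Reversing it on dwhtd: d−1=c, w−11=l, h−7=a, t−1=s, d−11=s.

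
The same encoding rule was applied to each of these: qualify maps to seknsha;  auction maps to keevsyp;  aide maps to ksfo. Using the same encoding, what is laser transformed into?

nkuot

Two shifts are in play — +10 for a/e/i/o/u, +2 for every other letter.
On laser: l(cons)+2=n, a(vowel)+10=k, s(cons)+2=u, e(vowel)+10=o, r(cons)+2=t.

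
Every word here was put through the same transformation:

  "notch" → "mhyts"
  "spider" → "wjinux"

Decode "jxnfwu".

praise

The output letters match the input read backwards, each shifted +5: notch reversed is hcton. The word is reversed, then every letter is shifted forward by 5.
Reversing it on jxnfwu: shift back: j−5=e, x−5=s, n−5=i, f−5=a, w−5=r, u−5=p → esiarp; then reverse → praise.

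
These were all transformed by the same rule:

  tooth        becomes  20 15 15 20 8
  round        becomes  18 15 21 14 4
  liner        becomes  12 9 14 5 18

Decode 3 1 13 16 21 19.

Letters become their 1-indexed alphabet positions: a=1 … z=26.
Undoing it on 3 1 13 16 21 19: 3=c, 1=a, 13=m, 16=p, 21=u, 19=s.

campus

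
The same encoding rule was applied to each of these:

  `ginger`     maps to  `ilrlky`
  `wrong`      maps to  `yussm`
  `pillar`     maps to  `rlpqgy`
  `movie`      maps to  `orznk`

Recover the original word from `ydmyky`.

waiter

Each letter shifts forward by (position + 2), i.e. 2, 3, 4, … — the shift grows by one for each successive letter.
Decoding ydmyky: y−2=w, d−3=a, m−4=i, y−5=t, k−6=e, y−7=r.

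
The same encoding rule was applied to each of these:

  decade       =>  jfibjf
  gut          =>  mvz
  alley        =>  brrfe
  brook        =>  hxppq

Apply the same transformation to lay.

rbe

The shift depends on letter class: consonant d→j is +6, but vowel e→f is +1. Vowels shift forward by 1 and consonants shift forward by 6.
For lay: l(cons)+6=r, a(vowel)+1=b, y(cons)+6=e.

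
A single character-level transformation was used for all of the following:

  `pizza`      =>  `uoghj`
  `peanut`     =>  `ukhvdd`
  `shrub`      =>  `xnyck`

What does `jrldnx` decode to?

The shift increases by 1 at each position, starting from +5: 5, 6, 7, ….
Undoing it on jrldnx: j−5=e, r−6=l, l−7=e, d−8=v, n−9=e, x−10=n.

eleven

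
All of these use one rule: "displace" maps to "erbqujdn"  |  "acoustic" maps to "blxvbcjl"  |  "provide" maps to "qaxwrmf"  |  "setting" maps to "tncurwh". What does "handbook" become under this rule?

ijwekxpt

It's a Vigenère-style cipher with numeric key [1,9,9]: position i shifts by key[i mod 3].
On handbook: h+1=i, a+9=j, n+9=w, d+1=e, b+9=k, o+9=x, o+1=p, k+9=t.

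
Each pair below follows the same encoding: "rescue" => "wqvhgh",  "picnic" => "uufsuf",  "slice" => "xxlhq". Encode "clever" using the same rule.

The shifts repeat in a cycle of length 3: positions 0,1,… shift by +5, +12, +3, then the pattern repeats.
For clever: c+5=h, l+12=x, e+3=h, v+5=a, e+12=q, r+3=u.

hxhaqu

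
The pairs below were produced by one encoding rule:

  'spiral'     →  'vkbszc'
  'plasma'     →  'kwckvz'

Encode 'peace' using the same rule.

omkoz

The output letters match the input read backwards, each shifted +10: spiral reversed is larips. Two steps: reverse the string, then apply a Caesar shift of +10.
On peace: reverse → ecaep; then shift: e+10=o, c+10=m, a+10=k, e+10=o, p+10=z.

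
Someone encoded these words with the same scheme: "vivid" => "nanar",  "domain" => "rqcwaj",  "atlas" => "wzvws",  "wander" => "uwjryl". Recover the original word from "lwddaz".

Each letter's alphabet position (a=0..z=25) is mapped through 7·x+22 mod 26 — an affine cipher.
Undoing it on lwddaz: l(11)→15·(11−22)≡17=r; w(22)→15·(22−22)≡0=a; d(3)→15·(3−22)≡1=b; d(3)→15·(3−22)≡1=b; a(0)→15·(0−22)≡8=i; z(25)→15·(25−22)≡19=t (all mod 26).

rabbit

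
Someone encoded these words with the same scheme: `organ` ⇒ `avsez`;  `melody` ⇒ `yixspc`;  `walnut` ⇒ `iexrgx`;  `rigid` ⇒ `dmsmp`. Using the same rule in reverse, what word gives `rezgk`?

It's a Vigenère-style cipher with numeric key [12,4]: position i shifts by key[i mod 2].
Undoing it on rezgk: r−12=f, e−4=a, z−12=n, g−4=c, k−12=y.

fancy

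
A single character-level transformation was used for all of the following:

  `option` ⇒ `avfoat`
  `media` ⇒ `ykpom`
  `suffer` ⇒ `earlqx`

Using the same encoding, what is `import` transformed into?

usbudz

Shifts by position in option: pos 0: o→a (+12), pos 1: p→v (+6), pos 2: t→f (+12), pos 3: i→o (+6) — repeating every 2. It's a Vigenère-style cipher with numeric key [12,6]: position i shifts by key[i mod 2].
On import: i+12=u, m+6=s, p+12=b, o+6=u, r+12=d, t+6=z.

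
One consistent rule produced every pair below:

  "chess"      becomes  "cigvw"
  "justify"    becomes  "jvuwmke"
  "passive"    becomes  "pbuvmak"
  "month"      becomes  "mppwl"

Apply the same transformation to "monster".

In chess: c→c is +0, h→i is +1, e→g is +2, s→v is +3 — the shift increases by 1 each position. Each letter shifts forward by its position index (0, 1, 2, …) — the shift grows by one for each successive letter.
On monster: m+0=m, o+1=p, n+2=p, s+3=v, t+4=x, e+5=j, r+6=x.

mppvxjx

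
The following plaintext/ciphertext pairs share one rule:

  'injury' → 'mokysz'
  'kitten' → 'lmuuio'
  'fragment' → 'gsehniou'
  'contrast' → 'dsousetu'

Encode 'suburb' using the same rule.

Two shifts are in play — +4 for a/e/i/o/u, +1 for every other letter.
For suburb: s(cons)+1=t, u(vowel)+4=y, b(cons)+1=c, u(vowel)+4=y, r(cons)+1=s, b(cons)+1=c.

tycysc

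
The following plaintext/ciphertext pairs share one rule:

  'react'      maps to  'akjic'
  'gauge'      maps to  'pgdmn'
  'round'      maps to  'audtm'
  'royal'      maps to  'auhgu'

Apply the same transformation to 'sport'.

Shifts by position in react: pos 0: r→a (+9), pos 1: e→k (+6), pos 2: a→j (+9), pos 3: c→i (+6) — repeating every 2. The shifts repeat in a cycle of length 2: positions 0,1,… shift by +9, +6, then the pattern repeats.
For sport: s+9=b, p+6=v, o+9=x, r+6=x, t+9=c.

bvxxc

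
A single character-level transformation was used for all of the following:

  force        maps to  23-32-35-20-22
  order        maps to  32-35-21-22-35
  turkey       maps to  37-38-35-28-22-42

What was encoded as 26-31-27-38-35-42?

injury

f is letter #6 and maps to 23: an offset of 17. Each letter is replaced by its alphabet position (a=1..z=26) + 17.
Reversing it on 26-31-27-38-35-42: 26→(26−17)÷1=9=i, 31→(31−17)÷1=14=n, 27→(27−17)÷1=10=j, 38→(38−17)÷1=21=u, 35→(35−17)÷1=18=r, 42→(42−17)÷1=25=y.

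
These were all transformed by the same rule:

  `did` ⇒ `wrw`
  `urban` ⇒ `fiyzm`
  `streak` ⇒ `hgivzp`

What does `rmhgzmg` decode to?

instant

Each pair mirrors across the alphabet (d↔w, i↔r, d↔w): positions sum to 25. Letters are reflected about the middle of the alphabet (position → 25−position): Atbash.
Reversing it on rmhgzmg: r↔i, m↔n, h↔s, g↔t, z↔a, m↔n, g↔t.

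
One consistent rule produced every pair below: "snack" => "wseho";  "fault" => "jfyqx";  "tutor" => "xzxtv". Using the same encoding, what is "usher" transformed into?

Shifts by position in snack: pos 0: s→w (+4), pos 1: n→s (+5), pos 2: a→e (+4), pos 3: c→h (+5) — repeating every 2. It's a Vigenère-style cipher with numeric key [4,5]: position i shifts by key[i mod 2].
For usher: u+4=y, s+5=x, h+4=l, e+5=j, r+4=v.

yxljv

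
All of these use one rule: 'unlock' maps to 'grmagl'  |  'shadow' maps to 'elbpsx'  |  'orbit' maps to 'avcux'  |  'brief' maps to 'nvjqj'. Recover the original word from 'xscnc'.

A repeating key of period 3 is used — shifts +12, +4, +1 over and over.
Decoding xscnc: x−12=l, s−4=o, c−1=b, n−12=b, c−4=y.

lobby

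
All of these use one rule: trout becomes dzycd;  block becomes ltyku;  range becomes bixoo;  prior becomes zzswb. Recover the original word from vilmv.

Shifts by position in trout: pos 0: t→d (+10), pos 1: r→z (+8), pos 2: o→y (+10), pos 3: u→c (+8) — repeating every 2. It's a Vigenère-style cipher with numeric key [10,8]: position i shifts by key[i mod 2].
Undoing it on vilmv: v−10=l, i−8=a, l−10=b, m−8=e, v−10=l.

label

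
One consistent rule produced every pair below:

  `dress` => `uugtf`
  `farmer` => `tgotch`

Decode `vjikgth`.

The word is reversed, then every letter is shifted forward by 2.
Decoding vjikgth: shift back: v−2=t, j−2=h, i−2=g, k−2=i, g−2=e, t−2=r, h−2=f → thgierf; then reverse → freight.

freight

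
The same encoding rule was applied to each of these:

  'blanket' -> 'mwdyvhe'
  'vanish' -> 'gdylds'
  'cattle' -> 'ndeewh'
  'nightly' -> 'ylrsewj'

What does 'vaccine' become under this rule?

The rule splits by letter class: vowels +3, consonants +11.
For vaccine: v(cons)+11=g, a(vowel)+3=d, c(cons)+11=n, c(cons)+11=n, i(vowel)+3=l, n(cons)+11=y, e(vowel)+3=h.

gdnnlyh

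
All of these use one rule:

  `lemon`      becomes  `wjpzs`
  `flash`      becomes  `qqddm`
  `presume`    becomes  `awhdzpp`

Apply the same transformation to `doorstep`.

Shifts by position in lemon: pos 0: l→w (+11), pos 1: e→j (+5), pos 2: m→p (+3), pos 3: o→z (+11), pos 4: n→s (+5) — repeating every 3. The shifts repeat in a cycle of length 3: positions 0,1,… shift by +11, +5, +3, then the pattern repeats.
For doorstep: d+11=o, o+5=t, o+3=r, r+11=c, s+5=x, t+3=w, e+11=p, p+5=u.

otrcxwpu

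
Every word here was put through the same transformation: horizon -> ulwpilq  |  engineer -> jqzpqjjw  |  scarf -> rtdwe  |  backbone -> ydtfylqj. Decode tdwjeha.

h(7)→u(20) and o(14)→l(11) fit y≡21x+3 (mod 26); the inverse of 21 mod 26 is 5. Each letter's alphabet position (a=0..z=25) is mapped through 21·x+3 mod 26 — an affine cipher.
Reversing it on tdwjeha: t(19)→5·(19−3)≡2=c; d(3)→5·(3−3)≡0=a; w(22)→5·(22−3)≡17=r; j(9)→5·(9−3)≡4=e; e(4)→5·(4−3)≡5=f; h(7)→5·(7−3)≡20=u; a(0)→5·(0−3)≡11=l (all mod 26).

careful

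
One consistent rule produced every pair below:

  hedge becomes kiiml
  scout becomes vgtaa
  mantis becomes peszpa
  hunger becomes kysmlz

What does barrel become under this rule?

In hedge: h→k is +3, e→i is +4, d→i is +5, g→m is +6 — the shift increases by 1 each position. Each letter shifts forward by (position + 3), i.e. 3, 4, 5, … — the shift grows by one for each successive letter.
For barrel: b+3=e, a+4=e, r+5=w, r+6=x, e+7=l, l+8=t.

eewxlt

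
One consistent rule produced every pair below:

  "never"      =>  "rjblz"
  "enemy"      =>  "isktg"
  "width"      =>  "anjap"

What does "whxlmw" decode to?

Letter i (0-indexed) is shifted by i+4, so successive shifts are 4, 5, 6, ….
Undoing it on whxlmw: w−4=s, h−5=c, x−6=r, l−7=e, m−8=e, w−9=n.

screen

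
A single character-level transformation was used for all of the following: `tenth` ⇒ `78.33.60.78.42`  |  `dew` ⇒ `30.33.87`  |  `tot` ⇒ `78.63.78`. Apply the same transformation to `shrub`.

75.42.72.81.24

The formula is n = 3×(alphabet index, a=1) + 18.
For shrub: s=19→75, h=8→42, r=18→72, u=21→81, b=2→24.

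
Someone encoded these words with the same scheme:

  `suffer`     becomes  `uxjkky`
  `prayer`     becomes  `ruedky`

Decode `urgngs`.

social

Letter i (0-indexed) is shifted by i+2, so successive shifts are 2, 3, 4, ….
Reversing it on urgngs: u−2=s, r−3=o, g−4=c, n−5=i, g−6=a, s−7=l.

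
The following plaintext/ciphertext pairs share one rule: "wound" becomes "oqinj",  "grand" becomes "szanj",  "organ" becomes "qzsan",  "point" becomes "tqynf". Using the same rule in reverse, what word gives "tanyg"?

w(22)→o(14) and o(14)→q(16) fit y≡3x+0 (mod 26); the inverse of 3 mod 26 is 9. This is an affine cipher: with a=0,…,z=25, each position x becomes (3x+0) mod 26.
Undoing it on tanyg: t(19)→9·(19−0)≡15=p; a(0)→9·(0−0)≡0=a; n(13)→9·(13−0)≡13=n; y(24)→9·(24−0)≡8=i; g(6)→9·(6−0)≡2=c (all mod 26).

panic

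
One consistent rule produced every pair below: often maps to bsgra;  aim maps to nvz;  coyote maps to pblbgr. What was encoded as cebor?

Compare letters: o→b is +13, f→s is +13, t→g is +13 — a constant shift. Every letter moves 13 places later in the alphabet, wrapping around z→a.
Undoing it on cebor: c−13=p, e−13=r, b−13=o, o−13=b, r−13=e.

probe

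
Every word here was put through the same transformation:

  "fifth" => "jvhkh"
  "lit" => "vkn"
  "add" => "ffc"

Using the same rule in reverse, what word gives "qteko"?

micro

The output letters match the input read backwards, each shifted +2: fifth reversed is htfif. The word is reversed, then every letter is shifted forward by 2.
Decoding qteko: shift back: q−2=o, t−2=r, e−2=c, k−2=i, o−2=m → orcim; then reverse → micro.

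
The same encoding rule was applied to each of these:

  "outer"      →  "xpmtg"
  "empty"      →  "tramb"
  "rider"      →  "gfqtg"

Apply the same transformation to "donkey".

o(14)→x(23) and u(20)→p(15) fit y≡3x+7 (mod 26); the inverse of 3 mod 26 is 9. This is an affine cipher: with a=0,…,z=25, each position x becomes (3x+7) mod 26.
Applying it to donkey: d(3)→3·3+7≡16=q; o(14)→3·14+7≡23=x; n(13)→3·13+7≡20=u; k(10)→3·10+7≡11=l; e(4)→3·4+7≡19=t; y(24)→3·24+7≡1=b (all mod 26).

qxultb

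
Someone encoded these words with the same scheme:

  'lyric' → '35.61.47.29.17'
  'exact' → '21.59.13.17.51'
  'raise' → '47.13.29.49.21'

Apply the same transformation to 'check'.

l(#12)→35 and y(#25)→61: differences scale by 2, so n = 2·pos + 11. The formula is n = 2×(alphabet index, a=1) + 11.
For check: c=3→17, h=8→27, e=5→21, c=3→17, k=11→33.

17.27.21.17.33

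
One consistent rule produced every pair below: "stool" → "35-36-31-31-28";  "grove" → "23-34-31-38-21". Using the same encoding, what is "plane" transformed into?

32-28-17-30-21

s is letter #19 and maps to 35: an offset of 16. Each letter is replaced by its alphabet position (a=1..z=26) + 16.
For plane: p=16→32, l=12→28, a=1→17, n=14→30, e=5→21.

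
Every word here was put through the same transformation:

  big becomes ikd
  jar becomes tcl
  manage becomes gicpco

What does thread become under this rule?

The output letters match the input read backwards, each shifted +2: big reversed is gib. The word is reversed, then every letter is shifted forward by 2.
For thread: reverse → daerht; then shift: d+2=f, a+2=c, e+2=g, r+2=t, h+2=j, t+2=v.

fcgtjv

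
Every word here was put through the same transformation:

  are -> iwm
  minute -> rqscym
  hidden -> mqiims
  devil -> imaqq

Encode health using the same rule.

mmiqym

The shift depends on letter class: consonant r→w is +5, but vowel a→i is +8. The rule splits by letter class: vowels +8, consonants +5.
Applying it to health: h(cons)+5=m, e(vowel)+8=m, a(vowel)+8=i, l(cons)+5=q, t(cons)+5=y, h(cons)+5=m.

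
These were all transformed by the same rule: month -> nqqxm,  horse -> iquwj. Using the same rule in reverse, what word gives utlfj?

tribe

In month: m→n is +1, o→q is +2, n→q is +3, t→x is +4 — the shift increases by 1 each position. The shift increases by 1 at each position, starting from +1: 1, 2, 3, ….
Decoding utlfj: u−1=t, t−2=r, l−3=i, f−4=b, j−5=e.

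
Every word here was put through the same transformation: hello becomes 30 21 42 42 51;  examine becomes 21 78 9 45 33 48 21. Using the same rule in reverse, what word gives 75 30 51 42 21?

Each letter becomes 3×(its alphabet position, a=1..z=26) + 6.
Decoding 75 30 51 42 21: 75→(75−6)÷3=23=w, 30→(30−6)÷3=8=h, 51→(51−6)÷3=15=o, 42→(42−6)÷3=12=l, 21→(21−6)÷3=5=e.

whole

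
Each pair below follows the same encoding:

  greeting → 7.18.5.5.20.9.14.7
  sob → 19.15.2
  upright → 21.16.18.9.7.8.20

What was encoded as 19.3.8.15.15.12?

school

Each letter is replaced by its alphabet position (a=1, b=2, …, z=26).
Decoding 19.3.8.15.15.12: 19=s, 3=c, 8=h, 15=o, 15=o, 12=l.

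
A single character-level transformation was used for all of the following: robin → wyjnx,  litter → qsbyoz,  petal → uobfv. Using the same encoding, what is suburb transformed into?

Shifts by position in robin: pos 0: r→w (+5), pos 1: o→y (+10), pos 2: b→j (+8), pos 3: i→n (+5), pos 4: n→x (+10) — repeating every 3. It's a Vigenère-style cipher with numeric key [5,10,8]: position i shifts by key[i mod 3].
On suburb: s+5=x, u+10=e, b+8=j, u+5=z, r+10=b, b+8=j.

xejzbj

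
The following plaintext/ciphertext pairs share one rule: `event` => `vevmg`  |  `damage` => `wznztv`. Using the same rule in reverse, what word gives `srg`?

Each letter is replaced by its mirror in the alphabet: a↔z, b↔y, c↔x, and so on (the Atbash cipher).
Decoding srg: s↔h, r↔i, g↔t.

hit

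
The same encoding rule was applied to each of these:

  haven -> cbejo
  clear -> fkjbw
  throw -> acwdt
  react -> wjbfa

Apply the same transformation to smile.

h(7)→c(2) and a(0)→b(1) fit y≡15x+1 (mod 26); the inverse of 15 mod 26 is 7. Each letter's alphabet position (a=0..z=25) is mapped through 15·x+1 mod 26 — an affine cipher.
Applying it to smile: s(18)→15·18+1≡11=l; m(12)→15·12+1≡25=z; i(8)→15·8+1≡17=r; l(11)→15·11+1≡10=k; e(4)→15·4+1≡9=j (all mod 26).

lzrkj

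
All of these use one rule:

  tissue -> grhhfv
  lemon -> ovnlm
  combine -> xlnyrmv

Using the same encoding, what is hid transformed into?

srw

Each pair mirrors across the alphabet (t↔g, i↔r, s↔h): positions sum to 25. Each letter is replaced by its mirror in the alphabet: a↔z, b↔y, c↔x, and so on (the Atbash cipher).
Applying it to hid: h↔s, i↔r, d↔w.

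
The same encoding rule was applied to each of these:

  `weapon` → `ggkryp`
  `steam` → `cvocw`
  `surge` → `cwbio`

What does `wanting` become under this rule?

gcxvspq

Shifts by position in weapon: pos 0: w→g (+10), pos 1: e→g (+2), pos 2: a→k (+10), pos 3: p→r (+2) — repeating every 2. It's a Vigenère-style cipher with numeric key [10,2]: position i shifts by key[i mod 2].
Applying it to wanting: w+10=g, a+2=c, n+10=x, t+2=v, i+10=s, n+2=p, g+10=q.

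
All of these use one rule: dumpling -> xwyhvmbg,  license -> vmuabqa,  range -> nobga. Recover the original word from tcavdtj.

d(3)→x(23) and u(20)→w(22) fit y≡3x+14 (mod 26); the inverse of 3 mod 26 is 9. This is an affine cipher: with a=0,…,z=25, each position x becomes (3x+14) mod 26.
Decoding tcavdtj: t(19)→9·(19−14)≡19=t; c(2)→9·(2−14)≡22=w; a(0)→9·(0−14)≡4=e; v(21)→9·(21−14)≡11=l; d(3)→9·(3−14)≡5=f; t(19)→9·(19−14)≡19=t; j(9)→9·(9−14)≡7=h (all mod 26).

twelfth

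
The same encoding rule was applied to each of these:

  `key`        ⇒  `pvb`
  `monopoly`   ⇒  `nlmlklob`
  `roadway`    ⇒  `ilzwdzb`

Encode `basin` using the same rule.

yzhrm

Each pair mirrors across the alphabet (k↔p, e↔v, y↔b): positions sum to 25. This is the alphabet-reversal cipher (Atbash): a becomes z, b becomes y, etc.
On basin: b↔y, a↔z, s↔h, i↔r, n↔m.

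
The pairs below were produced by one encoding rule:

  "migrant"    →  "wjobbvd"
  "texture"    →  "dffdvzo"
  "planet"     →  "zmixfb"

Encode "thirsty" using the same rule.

diqbtbi

The shifts repeat in a cycle of length 3: positions 0,1,… shift by +10, +1, +8, then the pattern repeats.
Applying it to thirsty: t+10=d, h+1=i, i+8=q, r+10=b, s+1=t, t+8=b, y+10=i.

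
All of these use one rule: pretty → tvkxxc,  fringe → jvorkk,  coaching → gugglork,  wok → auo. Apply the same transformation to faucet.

Vowels shift forward by 6 and consonants shift forward by 4.
For faucet: f(cons)+4=j, a(vowel)+6=g, u(vowel)+6=a, c(cons)+4=g, e(vowel)+6=k, t(cons)+4=x.

jgagkx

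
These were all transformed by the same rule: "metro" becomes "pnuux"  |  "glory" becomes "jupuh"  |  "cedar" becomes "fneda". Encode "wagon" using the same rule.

Shifts by position in metro: pos 0: m→p (+3), pos 1: e→n (+9), pos 2: t→u (+1), pos 3: r→u (+3), pos 4: o→x (+9) — repeating every 3. It's a Vigenère-style cipher with numeric key [3,9,1]: position i shifts by key[i mod 3].
For wagon: w+3=z, a+9=j, g+1=h, o+3=r, n+9=w.

zjhrw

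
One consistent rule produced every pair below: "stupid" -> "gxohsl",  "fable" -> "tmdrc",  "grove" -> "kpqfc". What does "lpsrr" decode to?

s(18)→g(6) and t(19)→x(23) fit y≡17x+12 (mod 26); the inverse of 17 mod 26 is 23. This is an affine cipher: with a=0,…,z=25, each position x becomes (17x+12) mod 26.
Decoding lpsrr: l(11)→23·(11−12)≡3=d; p(15)→23·(15−12)≡17=r; s(18)→23·(18−12)≡8=i; r(17)→23·(17−12)≡11=l; r(17)→23·(17−12)≡11=l (all mod 26).

drill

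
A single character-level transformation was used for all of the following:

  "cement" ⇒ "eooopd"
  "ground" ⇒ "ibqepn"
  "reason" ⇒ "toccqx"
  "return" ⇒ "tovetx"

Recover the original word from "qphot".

offer

Shifts by position in cement: pos 0: c→e (+2), pos 1: e→o (+10), pos 2: m→o (+2), pos 3: e→o (+10) — repeating every 2. It's a Vigenère-style cipher with numeric key [2,10]: position i shifts by key[i mod 2].
Reversing it on qphot: q−2=o, p−10=f, h−2=f, o−10=e, t−2=r.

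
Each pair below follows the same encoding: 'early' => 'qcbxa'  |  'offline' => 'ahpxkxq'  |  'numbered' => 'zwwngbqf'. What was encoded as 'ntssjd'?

bright

Shifts by position in early: pos 0: e→q (+12), pos 1: a→c (+2), pos 2: r→b (+10), pos 3: l→x (+12), pos 4: y→a (+2) — repeating every 3. The shifts repeat in a cycle of length 3: positions 0,1,… shift by +12, +2, +10, then the pattern repeats.
Undoing it on ntssjd: n−12=b, t−2=r, s−10=i, s−12=g, j−2=h, d−10=t.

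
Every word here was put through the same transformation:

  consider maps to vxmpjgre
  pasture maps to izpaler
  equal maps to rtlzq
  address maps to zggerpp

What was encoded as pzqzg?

salad

c(2)→v(21) and o(14)→x(23) fit y≡11x+25 (mod 26); the inverse of 11 mod 26 is 19. This is an affine cipher: with a=0,…,z=25, each position x becomes (11x+25) mod 26.
Reversing it on pzqzg: p(15)→19·(15−25)≡18=s; z(25)→19·(25−25)≡0=a; q(16)→19·(16−25)≡11=l; z(25)→19·(25−25)≡0=a; g(6)→19·(6−25)≡3=d (all mod 26).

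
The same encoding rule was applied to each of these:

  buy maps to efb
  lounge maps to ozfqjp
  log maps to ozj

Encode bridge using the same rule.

eutgjp

The shift depends on letter class: consonant b→e is +3, but vowel u→f is +11. Vowels shift forward by 11 and consonants shift forward by 3.
On bridge: b(cons)+3=e, r(cons)+3=u, i(vowel)+11=t, d(cons)+3=g, g(cons)+3=j, e(vowel)+11=p.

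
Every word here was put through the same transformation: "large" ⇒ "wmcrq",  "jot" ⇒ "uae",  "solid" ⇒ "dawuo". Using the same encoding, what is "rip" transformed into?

cua

The shift depends on letter class: consonant l→w is +11, but vowel a→m is +12. The rule splits by letter class: vowels +12, consonants +11.
Applying it to rip: r(cons)+11=c, i(vowel)+12=u, p(cons)+11=a.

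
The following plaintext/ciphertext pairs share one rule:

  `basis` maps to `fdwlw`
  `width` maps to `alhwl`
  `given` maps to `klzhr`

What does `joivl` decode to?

flesh

Shifts by position in basis: pos 0: b→f (+4), pos 1: a→d (+3), pos 2: s→w (+4), pos 3: i→l (+3) — repeating every 2. The shifts repeat in a cycle of length 2: positions 0,1,… shift by +4, +3, then the pattern repeats.
Reversing it on joivl: j−4=f, o−3=l, i−4=e, v−3=s, l−4=h.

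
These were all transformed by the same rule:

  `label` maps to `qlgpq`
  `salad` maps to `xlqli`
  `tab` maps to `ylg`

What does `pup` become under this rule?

The shift depends on letter class: consonant l→q is +5, but vowel a→l is +11. Two shifts are in play — +11 for a/e/i/o/u, +5 for every other letter.
On pup: p(cons)+5=u, u(vowel)+11=f, p(cons)+5=u.

ufu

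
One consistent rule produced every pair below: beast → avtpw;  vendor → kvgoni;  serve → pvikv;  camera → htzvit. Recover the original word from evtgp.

b(1)→a(0) and e(4)→v(21) fit y≡7x+19 (mod 26); the inverse of 7 mod 26 is 15. This is an affine cipher: with a=0,…,z=25, each position x becomes (7x+19) mod 26.
Reversing it on evtgp: e(4)→15·(4−19)≡9=j; v(21)→15·(21−19)≡4=e; t(19)→15·(19−19)≡0=a; g(6)→15·(6−19)≡13=n; p(15)→15·(15−19)≡18=s (all mod 26).

jeans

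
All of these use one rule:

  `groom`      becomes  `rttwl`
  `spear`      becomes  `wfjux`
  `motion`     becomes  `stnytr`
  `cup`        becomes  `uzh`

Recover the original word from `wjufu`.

paper

The output letters match the input read backwards, each shifted +5: groom reversed is moorg. The word is reversed, then every letter is shifted forward by 5.
Undoing it on wjufu: shift back: w−5=r, j−5=e, u−5=p, f−5=a, u−5=p → repap; then reverse → paper.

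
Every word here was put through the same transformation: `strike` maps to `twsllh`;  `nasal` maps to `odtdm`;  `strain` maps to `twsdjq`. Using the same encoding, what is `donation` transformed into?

erodulpq

Shifts by position in strike: pos 0: s→t (+1), pos 1: t→w (+3), pos 2: r→s (+1), pos 3: i→l (+3) — repeating every 2. The shifts repeat in a cycle of length 2: positions 0,1,… shift by +1, +3, then the pattern repeats.
On donation: d+1=e, o+3=r, n+1=o, a+3=d, t+1=u, i+3=l, o+1=p, n+3=q.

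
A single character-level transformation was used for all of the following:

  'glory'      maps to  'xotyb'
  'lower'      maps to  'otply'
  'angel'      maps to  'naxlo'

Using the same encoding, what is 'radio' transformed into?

g(6)→x(23) and l(11)→o(14) fit y≡19x+13 (mod 26); the inverse of 19 mod 26 is 11. Each letter's alphabet position (a=0..z=25) is mapped through 19·x+13 mod 26 — an affine cipher.
On radio: r(17)→19·17+13≡24=y; a(0)→19·0+13≡13=n; d(3)→19·3+13≡18=s; i(8)→19·8+13≡9=j; o(14)→19·14+13≡19=t (all mod 26).

ynsjt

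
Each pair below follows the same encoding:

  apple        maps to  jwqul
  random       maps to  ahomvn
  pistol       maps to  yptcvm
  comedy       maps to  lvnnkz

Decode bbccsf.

subtle

Shifts by position in apple: pos 0: a→j (+9), pos 1: p→w (+7), pos 2: p→q (+1), pos 3: l→u (+9), pos 4: e→l (+7) — repeating every 3. The shifts repeat in a cycle of length 3: positions 0,1,… shift by +9, +7, +1, then the pattern repeats.
Reversing it on bbccsf: b−9=s, b−7=u, c−1=b, c−9=t, s−7=l, f−1=e.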